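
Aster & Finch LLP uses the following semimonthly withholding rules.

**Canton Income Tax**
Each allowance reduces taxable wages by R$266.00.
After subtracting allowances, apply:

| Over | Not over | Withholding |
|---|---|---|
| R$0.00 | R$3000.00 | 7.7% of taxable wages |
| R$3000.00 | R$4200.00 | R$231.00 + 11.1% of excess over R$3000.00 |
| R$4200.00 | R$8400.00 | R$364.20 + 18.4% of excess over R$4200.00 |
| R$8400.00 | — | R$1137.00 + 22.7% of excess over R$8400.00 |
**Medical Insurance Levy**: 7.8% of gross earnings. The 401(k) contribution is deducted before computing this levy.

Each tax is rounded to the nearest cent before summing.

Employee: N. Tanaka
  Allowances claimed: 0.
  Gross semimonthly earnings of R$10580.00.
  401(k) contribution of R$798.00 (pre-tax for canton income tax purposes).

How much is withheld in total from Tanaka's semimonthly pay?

R$2213.71

Canton Income Tax: taxable = R$10580.00 − R$798.00 = R$9782.00
  R$1137.00 + 22.7% × (R$9782.00 − R$8400.00) = R$1137.00 + 22.7% × R$1382.00 = R$1450.71
Medical Insurance Levy: 7.8% × R$9782.00 = R$763.00
Total: R$1450.71 + R$763.00 = R$2213.71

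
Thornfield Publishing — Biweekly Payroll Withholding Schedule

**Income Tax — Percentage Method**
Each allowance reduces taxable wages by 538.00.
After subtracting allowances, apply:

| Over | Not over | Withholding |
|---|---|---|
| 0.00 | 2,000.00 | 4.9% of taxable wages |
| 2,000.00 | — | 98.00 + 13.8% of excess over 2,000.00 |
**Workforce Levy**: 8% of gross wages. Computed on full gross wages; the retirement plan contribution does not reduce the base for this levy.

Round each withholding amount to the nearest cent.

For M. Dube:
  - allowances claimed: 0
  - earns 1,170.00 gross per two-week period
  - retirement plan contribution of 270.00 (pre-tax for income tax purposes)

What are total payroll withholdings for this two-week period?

137.70

Income Tax: taxable = 1,170.00 − 270.00 = 900.00
  4.9% × 900.00 = 44.10
Workforce Levy: 8% × 1,170.00 = 93.60
Total: 44.10 + 93.60 = 137.70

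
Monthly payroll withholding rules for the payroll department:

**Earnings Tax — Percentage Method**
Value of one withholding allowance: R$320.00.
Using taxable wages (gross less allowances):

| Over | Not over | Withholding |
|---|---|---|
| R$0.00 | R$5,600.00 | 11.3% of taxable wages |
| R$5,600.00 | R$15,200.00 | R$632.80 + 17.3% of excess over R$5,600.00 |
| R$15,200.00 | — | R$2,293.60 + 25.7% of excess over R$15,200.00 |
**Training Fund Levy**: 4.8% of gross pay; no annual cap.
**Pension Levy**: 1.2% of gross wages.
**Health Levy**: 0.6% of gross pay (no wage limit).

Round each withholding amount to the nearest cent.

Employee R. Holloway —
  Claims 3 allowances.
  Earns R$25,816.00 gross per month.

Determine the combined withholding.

R$6,479.05

Earnings Tax: taxable = R$25,816.00 − 3×R$320.00 = R$24,856.00
  R$2,293.60 + 25.7% × (R$24,856.00 − R$15,200.00) = R$2,293.60 + 25.7% × R$9,656.00 = R$4,775.19
Training Fund Levy: 4.8% × R$25,816.00 = R$1,239.17
Pension Levy: 1.2% × R$25,816.00 = R$309.79
Health Levy: 0.6% × R$25,816.00 = R$154.90
Total: R$4,775.19 + R$1,239.17 + R$309.79 + R$154.90 = R$6,479.05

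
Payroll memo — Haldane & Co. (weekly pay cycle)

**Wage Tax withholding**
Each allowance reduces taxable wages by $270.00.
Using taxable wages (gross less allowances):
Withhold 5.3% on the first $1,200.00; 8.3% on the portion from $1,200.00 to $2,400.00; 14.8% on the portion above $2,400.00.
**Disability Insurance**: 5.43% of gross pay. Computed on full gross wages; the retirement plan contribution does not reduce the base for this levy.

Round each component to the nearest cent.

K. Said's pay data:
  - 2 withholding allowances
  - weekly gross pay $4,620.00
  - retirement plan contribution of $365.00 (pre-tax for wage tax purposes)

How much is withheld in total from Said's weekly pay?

Wage Tax: taxable = $4,620.00 − $365.00 − 2×$270.00 = $3,715.00
  $163.20 + 14.8% × ($3,715.00 − $2,400.00) = $163.20 + 14.8% × $1,315.00 = $357.82
Disability Insurance: 5.43% × $4,620.00 = $250.87
Total: $357.82 + $250.87 = $608.69

$608.69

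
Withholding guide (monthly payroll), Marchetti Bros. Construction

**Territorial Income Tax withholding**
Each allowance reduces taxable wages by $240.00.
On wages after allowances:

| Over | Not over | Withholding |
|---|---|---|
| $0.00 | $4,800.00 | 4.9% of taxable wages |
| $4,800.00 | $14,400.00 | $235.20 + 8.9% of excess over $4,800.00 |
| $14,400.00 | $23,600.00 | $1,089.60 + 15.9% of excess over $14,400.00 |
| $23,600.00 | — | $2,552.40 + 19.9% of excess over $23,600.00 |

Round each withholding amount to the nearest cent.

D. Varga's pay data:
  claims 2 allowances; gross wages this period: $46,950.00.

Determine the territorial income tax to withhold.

$7,103.53

Territorial Income Tax: taxable = $46,950.00 − 2×$240.00 = $46,470.00
  $2,552.40 + 19.9% × ($46,470.00 − $23,600.00) = $2,552.40 + 19.9% × $22,870.00 = $7,103.53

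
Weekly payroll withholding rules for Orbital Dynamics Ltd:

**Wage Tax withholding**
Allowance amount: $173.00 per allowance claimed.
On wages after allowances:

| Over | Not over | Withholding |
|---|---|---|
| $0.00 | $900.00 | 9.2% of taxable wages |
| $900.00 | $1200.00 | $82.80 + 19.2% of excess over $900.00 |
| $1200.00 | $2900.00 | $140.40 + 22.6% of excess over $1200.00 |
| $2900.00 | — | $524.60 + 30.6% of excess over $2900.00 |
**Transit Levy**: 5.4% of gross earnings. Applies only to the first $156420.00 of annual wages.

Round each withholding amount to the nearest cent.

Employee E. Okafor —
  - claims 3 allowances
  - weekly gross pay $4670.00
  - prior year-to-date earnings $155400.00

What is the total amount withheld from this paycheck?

$962.49

Wage Tax: taxable = $4670.00 − 3×$173.00 = $4151.00
  $524.60 + 30.6% × ($4151.00 − $2900.00) = $524.60 + 30.6% × $1251.00 = $907.41
Transit Levy: cap $156420.00 − YTD $155400.00 = $1020.00 subject; 5.4% × $1020.00 = $55.08
Total: $907.41 + $55.08 = $962.49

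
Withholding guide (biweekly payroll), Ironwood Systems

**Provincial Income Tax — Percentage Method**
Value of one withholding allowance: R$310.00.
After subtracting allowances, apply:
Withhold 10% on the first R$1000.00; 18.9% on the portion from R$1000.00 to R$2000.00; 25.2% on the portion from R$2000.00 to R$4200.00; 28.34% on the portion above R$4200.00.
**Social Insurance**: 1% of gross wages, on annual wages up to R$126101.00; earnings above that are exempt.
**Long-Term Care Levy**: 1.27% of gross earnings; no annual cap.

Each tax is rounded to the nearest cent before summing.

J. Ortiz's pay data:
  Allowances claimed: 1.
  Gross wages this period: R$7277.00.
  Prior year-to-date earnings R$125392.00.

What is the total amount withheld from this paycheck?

R$1727.08

Provincial Income Tax: taxable = R$7277.00 − 1×R$310.00 = R$6967.00
  R$843.40 + 28.34% × (R$6967.00 − R$4200.00) = R$843.40 + 28.34% × R$2767.00 = R$1627.57
Social Insurance: cap R$126101.00 − YTD R$125392.00 = R$709.00 subject; 1% × R$709.00 = R$7.09
Long-Term Care Levy: 1.27% × R$7277.00 = R$92.42
Total: R$1627.57 + R$7.09 + R$92.42 = R$1727.08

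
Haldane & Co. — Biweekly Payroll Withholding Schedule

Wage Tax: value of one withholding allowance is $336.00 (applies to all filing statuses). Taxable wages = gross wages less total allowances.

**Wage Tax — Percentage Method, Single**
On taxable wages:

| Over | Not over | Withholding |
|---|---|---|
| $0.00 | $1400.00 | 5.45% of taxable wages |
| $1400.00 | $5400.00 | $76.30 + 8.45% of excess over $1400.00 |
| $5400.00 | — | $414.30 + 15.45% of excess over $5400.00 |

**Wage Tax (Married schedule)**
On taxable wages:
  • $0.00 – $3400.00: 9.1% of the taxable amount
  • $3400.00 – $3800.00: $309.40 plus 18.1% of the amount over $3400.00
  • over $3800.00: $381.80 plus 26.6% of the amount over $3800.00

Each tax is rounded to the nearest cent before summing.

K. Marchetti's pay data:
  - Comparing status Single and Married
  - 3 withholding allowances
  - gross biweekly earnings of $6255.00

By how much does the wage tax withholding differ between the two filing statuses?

Wage Tax (Single): taxable = $6255.00 − 3×$336.00 = $5247.00
  $76.30 + 8.45% × ($5247.00 − $1400.00) = $76.30 + 8.45% × $3847.00 = $401.37
Wage Tax (Married): taxable = $6255.00 − 3×$336.00 = $5247.00
  $381.80 + 26.6% × ($5247.00 − $3800.00) = $381.80 + 26.6% × $1447.00 = $766.70
Difference: |$401.37 − $766.70| = $365.33 (higher under Married)

$365.33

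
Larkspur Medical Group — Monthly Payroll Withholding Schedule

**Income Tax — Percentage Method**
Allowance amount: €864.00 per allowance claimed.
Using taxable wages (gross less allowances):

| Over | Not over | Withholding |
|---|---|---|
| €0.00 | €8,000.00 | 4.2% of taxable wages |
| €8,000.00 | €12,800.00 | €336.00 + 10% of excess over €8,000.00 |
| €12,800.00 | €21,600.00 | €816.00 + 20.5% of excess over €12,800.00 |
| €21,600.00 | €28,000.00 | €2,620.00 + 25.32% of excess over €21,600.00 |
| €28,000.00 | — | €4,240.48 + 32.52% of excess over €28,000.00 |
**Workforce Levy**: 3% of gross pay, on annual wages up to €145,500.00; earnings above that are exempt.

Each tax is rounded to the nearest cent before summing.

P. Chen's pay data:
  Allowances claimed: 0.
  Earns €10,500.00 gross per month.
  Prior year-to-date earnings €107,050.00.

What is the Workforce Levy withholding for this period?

€315.00

Workforce Levy: 3% × €10,500.00 = €315.00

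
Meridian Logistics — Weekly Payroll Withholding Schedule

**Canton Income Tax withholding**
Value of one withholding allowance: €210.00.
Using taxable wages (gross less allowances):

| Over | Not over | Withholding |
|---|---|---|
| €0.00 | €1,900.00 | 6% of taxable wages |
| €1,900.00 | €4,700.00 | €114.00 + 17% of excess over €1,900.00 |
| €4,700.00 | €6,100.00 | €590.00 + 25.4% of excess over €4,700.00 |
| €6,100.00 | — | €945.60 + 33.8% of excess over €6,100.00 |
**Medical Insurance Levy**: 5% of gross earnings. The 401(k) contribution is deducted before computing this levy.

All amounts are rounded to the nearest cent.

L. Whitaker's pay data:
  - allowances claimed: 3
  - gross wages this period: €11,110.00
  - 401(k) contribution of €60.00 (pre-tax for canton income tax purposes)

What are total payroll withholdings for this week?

Canton Income Tax: taxable = €11,110.00 − €60.00 − 3×€210.00 = €10,420.00
  €945.60 + 33.8% × (€10,420.00 − €6,100.00) = €945.60 + 33.8% × €4,320.00 = €2,405.76
Medical Insurance Levy: 5% × €11,050.00 = €552.50
Total: €2,405.76 + €552.50 = €2,958.26

€2,958.26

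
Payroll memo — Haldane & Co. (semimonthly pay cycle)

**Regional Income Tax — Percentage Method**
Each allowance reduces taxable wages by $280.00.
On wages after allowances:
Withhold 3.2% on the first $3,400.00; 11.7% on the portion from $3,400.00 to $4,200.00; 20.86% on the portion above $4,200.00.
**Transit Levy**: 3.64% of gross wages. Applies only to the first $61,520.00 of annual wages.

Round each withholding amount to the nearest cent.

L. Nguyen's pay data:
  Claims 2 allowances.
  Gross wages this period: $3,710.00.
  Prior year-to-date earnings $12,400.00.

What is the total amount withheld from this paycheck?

Regional Income Tax: taxable = $3,710.00 − 2×$280.00 = $3,150.00
  3.2% × $3,150.00 = $100.80
Transit Levy: 3.64% × $3,710.00 = $135.04
Total: $100.80 + $135.04 = $235.84

$235.84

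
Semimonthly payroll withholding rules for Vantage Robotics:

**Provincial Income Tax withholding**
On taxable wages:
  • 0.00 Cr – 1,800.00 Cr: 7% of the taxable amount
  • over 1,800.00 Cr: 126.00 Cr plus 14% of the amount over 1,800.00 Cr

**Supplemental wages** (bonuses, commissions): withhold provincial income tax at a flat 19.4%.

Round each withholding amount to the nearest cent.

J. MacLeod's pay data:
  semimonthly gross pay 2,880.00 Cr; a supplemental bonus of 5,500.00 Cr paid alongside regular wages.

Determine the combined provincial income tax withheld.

1,344.20 Cr

Provincial Income Tax: taxable = 2,880.00 Cr
  126.00 Cr + 14% × (2,880.00 Cr − 1,800.00 Cr) = 126.00 Cr + 14% × 1,080.00 Cr = 277.20 Cr
Supplemental (19.4% flat on bonus): 19.4% × 5,500.00 Cr = 1,067.00 Cr
Total provincial income tax: 277.20 Cr + 1,067.00 Cr = 1,344.20 Cr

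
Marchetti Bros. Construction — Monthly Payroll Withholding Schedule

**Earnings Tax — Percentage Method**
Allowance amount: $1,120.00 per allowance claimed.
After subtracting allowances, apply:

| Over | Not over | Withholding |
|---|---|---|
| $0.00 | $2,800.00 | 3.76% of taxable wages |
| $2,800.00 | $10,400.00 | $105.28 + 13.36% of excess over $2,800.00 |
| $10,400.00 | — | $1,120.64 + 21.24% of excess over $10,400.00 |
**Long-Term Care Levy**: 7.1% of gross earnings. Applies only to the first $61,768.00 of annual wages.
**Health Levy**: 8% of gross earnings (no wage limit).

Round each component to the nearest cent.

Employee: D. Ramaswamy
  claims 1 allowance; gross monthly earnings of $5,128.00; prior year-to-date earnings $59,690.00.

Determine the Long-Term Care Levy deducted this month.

Long-Term Care Levy: cap $61,768.00 − YTD $59,690.00 = $2,078.00 subject; 7.1% × $2,078.00 = $147.54

$147.54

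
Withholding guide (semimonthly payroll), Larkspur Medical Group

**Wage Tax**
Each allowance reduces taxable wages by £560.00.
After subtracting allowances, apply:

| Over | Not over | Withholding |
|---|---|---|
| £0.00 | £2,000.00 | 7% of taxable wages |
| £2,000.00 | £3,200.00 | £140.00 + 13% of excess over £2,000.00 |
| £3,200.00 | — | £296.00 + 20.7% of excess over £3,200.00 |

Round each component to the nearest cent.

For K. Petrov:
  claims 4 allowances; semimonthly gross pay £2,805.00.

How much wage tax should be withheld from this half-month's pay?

Wage Tax: taxable = £2,805.00 − 4×£560.00 = £565.00
  7% × £565.00 = £39.55

£39.55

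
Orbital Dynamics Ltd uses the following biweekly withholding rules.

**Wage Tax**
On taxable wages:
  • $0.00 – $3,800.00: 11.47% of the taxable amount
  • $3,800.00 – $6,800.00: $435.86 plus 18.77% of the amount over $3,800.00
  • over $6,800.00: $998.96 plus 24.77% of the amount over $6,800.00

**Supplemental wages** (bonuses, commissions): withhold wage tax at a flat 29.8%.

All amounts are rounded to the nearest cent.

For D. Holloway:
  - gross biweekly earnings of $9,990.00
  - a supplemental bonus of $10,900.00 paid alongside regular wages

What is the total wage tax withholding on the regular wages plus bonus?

Wage Tax: taxable = $9,990.00
  $998.96 + 24.77% × ($9,990.00 − $6,800.00) = $998.96 + 24.77% × $3,190.00 = $1,789.12
Supplemental (29.8% flat on bonus): 29.8% × $10,900.00 = $3,248.20
Total wage tax: $1,789.12 + $3,248.20 = $5,037.32

$5,037.32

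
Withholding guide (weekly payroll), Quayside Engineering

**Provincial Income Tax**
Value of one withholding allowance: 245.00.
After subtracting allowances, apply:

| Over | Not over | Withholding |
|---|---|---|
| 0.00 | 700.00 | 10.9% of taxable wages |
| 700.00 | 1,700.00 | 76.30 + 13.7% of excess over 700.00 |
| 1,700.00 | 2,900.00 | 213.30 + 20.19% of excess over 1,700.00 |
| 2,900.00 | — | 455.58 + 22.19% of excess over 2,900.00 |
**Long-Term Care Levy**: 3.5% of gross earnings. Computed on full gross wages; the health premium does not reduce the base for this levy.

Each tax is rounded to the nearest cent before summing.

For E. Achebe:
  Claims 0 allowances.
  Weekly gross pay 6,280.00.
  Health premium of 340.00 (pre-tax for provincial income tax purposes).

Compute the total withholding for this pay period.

1,349.96

Provincial Income Tax: taxable = 6,280.00 − 340.00 = 5,940.00
  455.58 + 22.19% × (5,940.00 − 2,900.00) = 455.58 + 22.19% × 3,040.00 = 1,130.16
Long-Term Care Levy: 3.5% × 6,280.00 = 219.80
Total: 1,130.16 + 219.80 = 1,349.96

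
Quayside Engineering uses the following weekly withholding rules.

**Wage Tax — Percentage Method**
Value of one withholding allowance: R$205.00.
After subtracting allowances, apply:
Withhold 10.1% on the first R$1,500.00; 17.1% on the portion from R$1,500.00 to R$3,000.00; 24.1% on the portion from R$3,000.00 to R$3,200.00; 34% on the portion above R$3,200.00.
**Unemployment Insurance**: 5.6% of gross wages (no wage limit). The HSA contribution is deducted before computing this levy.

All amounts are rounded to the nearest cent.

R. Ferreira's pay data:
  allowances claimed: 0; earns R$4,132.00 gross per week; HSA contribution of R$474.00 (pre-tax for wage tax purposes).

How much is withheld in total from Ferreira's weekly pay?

R$816.77

Wage Tax: taxable = R$4,132.00 − R$474.00 = R$3,658.00
  R$456.20 + 34% × (R$3,658.00 − R$3,200.00) = R$456.20 + 34% × R$458.00 = R$611.92
Unemployment Insurance: 5.6% × R$3,658.00 = R$204.85
Total: R$611.92 + R$204.85 = R$816.77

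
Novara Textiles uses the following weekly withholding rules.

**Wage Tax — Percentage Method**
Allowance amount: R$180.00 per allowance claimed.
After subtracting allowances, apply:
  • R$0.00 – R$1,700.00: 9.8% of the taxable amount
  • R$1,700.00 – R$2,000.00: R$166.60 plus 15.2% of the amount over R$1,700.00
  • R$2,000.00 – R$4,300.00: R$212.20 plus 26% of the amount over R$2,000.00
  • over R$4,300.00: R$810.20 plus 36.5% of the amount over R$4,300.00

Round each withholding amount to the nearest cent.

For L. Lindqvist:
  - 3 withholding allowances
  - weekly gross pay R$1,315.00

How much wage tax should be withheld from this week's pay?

Wage Tax: taxable = R$1,315.00 − 3×R$180.00 = R$775.00
  9.8% × R$775.00 = R$75.95

R$75.95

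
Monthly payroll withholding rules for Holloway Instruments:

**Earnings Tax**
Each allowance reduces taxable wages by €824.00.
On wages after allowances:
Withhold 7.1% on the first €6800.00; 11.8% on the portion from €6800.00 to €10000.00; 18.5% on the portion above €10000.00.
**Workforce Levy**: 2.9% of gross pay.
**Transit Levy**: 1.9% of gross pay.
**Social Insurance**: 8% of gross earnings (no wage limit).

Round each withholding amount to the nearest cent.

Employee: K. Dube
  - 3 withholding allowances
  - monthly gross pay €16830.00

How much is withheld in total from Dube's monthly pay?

Earnings Tax: taxable = €16830.00 − 3×€824.00 = €14358.00
  €860.40 + 18.5% × (€14358.00 − €10000.00) = €860.40 + 18.5% × €4358.00 = €1666.63
Workforce Levy: 2.9% × €16830.00 = €488.07
Transit Levy: 1.9% × €16830.00 = €319.77
Social Insurance: 8% × €16830.00 = €1346.40
Total: €1666.63 + €488.07 + €319.77 + €1346.40 = €3820.87

€3820.87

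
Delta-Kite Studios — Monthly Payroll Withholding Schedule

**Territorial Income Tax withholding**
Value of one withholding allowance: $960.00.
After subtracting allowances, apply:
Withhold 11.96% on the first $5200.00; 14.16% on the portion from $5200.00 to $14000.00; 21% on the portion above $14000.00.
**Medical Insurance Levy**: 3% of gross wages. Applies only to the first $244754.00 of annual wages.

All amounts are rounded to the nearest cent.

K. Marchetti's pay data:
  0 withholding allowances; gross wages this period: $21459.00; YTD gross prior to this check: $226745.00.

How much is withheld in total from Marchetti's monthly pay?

$3974.66

Territorial Income Tax: taxable = $21459.00
  $1868.00 + 21% × ($21459.00 − $14000.00) = $1868.00 + 21% × $7459.00 = $3434.39
Medical Insurance Levy: cap $244754.00 − YTD $226745.00 = $18009.00 subject; 3% × $18009.00 = $540.27
Total: $3434.39 + $540.27 = $3974.66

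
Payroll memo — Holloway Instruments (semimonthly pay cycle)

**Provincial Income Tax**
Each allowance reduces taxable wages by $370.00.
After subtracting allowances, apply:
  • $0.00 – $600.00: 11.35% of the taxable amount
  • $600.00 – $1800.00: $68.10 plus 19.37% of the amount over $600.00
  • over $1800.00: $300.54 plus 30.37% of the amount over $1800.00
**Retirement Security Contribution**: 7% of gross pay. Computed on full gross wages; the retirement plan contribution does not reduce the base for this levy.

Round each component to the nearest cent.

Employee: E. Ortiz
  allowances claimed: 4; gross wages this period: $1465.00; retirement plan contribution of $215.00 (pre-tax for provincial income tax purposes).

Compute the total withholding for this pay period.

Provincial Income Tax: taxable = $1465.00 − $215.00 − 4×$370.00 = $-230.00
  Taxable ≤ 0 → $0.00
Retirement Security Contribution: 7% × $1465.00 = $102.55
Total: $0.00 + $102.55 = $102.55

$102.55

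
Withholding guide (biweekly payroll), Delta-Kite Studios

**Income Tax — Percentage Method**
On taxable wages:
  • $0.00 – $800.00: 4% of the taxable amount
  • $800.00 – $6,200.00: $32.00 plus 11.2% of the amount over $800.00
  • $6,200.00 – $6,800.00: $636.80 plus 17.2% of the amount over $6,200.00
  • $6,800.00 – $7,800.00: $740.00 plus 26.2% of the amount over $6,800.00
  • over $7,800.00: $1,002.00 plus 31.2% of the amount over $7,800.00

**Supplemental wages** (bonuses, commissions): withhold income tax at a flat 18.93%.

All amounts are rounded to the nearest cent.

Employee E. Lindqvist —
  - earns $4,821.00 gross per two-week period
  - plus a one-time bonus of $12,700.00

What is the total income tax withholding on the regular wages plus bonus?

$2,886.46

Income Tax: taxable = $4,821.00
  $32.00 + 11.2% × ($4,821.00 − $800.00) = $32.00 + 11.2% × $4,021.00 = $482.35
Supplemental (18.93% flat on bonus): 18.93% × $12,700.00 = $2,404.11
Total income tax: $482.35 + $2,404.11 = $2,886.46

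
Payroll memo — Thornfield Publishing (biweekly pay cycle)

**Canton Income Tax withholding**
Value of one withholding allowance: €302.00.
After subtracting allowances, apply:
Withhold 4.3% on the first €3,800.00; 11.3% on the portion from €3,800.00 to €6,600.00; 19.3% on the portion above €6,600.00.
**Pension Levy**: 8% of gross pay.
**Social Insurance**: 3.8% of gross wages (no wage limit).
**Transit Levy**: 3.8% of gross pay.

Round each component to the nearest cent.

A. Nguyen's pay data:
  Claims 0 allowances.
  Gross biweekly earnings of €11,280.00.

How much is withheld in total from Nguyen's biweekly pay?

€3,142.72

Canton Income Tax: taxable = €11,280.00
  €479.80 + 19.3% × (€11,280.00 − €6,600.00) = €479.80 + 19.3% × €4,680.00 = €1,383.04
Pension Levy: 8% × €11,280.00 = €902.40
Social Insurance: 3.8% × €11,280.00 = €428.64
Transit Levy: 3.8% × €11,280.00 = €428.64
Total: €1,383.04 + €902.40 + €428.64 + €428.64 = €3,142.72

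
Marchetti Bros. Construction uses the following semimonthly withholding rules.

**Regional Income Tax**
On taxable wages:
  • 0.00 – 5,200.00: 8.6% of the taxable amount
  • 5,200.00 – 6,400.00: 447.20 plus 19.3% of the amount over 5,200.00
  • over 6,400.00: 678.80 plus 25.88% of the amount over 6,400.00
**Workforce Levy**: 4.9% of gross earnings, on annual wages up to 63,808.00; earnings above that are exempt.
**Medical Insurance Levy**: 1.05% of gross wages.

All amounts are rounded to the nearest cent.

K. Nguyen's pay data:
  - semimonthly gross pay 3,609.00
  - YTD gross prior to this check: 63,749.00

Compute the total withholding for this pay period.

351.15

Regional Income Tax: taxable = 3,609.00
  8.6% × 3,609.00 = 310.37
Workforce Levy: cap 63,808.00 − YTD 63,749.00 = 59.00 subject; 4.9% × 59.00 = 2.89
Medical Insurance Levy: 1.05% × 3,609.00 = 37.89
Total: 310.37 + 2.89 + 37.89 = 351.15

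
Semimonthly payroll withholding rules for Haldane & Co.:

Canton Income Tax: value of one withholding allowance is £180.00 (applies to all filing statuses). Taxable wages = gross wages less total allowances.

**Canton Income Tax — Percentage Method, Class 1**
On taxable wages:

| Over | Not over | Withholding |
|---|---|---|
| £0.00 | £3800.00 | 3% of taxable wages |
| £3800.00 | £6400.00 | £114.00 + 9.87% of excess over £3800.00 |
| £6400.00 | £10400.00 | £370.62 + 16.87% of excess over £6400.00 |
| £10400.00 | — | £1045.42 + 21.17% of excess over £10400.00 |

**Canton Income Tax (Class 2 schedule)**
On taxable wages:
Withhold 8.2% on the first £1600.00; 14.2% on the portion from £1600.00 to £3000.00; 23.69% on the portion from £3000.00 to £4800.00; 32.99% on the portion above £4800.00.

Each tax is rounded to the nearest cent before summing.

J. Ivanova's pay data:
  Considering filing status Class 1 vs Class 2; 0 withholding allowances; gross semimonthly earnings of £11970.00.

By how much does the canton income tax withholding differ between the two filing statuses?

£1744.01

Canton Income Tax (Class 1): taxable = £11970.00
  £1045.42 + 21.17% × (£11970.00 − £10400.00) = £1045.42 + 21.17% × £1570.00 = £1377.79
Canton Income Tax (Class 2): taxable = £11970.00
  £756.42 + 32.99% × (£11970.00 − £4800.00) = £756.42 + 32.99% × £7170.00 = £3121.80
Difference: |£1377.79 − £3121.80| = £1744.01 (higher under Class 2)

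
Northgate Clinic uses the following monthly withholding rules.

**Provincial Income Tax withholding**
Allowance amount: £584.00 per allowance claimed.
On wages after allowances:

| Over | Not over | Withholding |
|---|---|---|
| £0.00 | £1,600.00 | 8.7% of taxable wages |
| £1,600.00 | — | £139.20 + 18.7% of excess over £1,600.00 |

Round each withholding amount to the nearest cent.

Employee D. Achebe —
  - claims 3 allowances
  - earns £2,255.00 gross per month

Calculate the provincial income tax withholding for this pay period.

£43.76

Provincial Income Tax: taxable = £2,255.00 − 3×£584.00 = £503.00
  8.7% × £503.00 = £43.76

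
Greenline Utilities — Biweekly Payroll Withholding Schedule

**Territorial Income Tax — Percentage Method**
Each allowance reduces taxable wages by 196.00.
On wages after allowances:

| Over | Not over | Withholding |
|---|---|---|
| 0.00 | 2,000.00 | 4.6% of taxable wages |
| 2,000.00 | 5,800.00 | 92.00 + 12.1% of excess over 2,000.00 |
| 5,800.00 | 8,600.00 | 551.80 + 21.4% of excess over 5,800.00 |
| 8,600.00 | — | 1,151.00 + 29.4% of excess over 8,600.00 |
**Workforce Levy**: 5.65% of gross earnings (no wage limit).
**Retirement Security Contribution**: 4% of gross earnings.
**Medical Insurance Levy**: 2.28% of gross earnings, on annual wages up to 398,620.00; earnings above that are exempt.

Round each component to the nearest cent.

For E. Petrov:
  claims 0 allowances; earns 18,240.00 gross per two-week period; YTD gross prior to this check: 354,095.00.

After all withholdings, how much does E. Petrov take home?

Territorial Income Tax: taxable = 18,240.00
  1,151.00 + 29.4% × (18,240.00 − 8,600.00) = 1,151.00 + 29.4% × 9,640.00 = 3,985.16
Workforce Levy: 5.65% × 18,240.00 = 1,030.56
Retirement Security Contribution: 4% × 18,240.00 = 729.60
Medical Insurance Levy: 2.28% × 18,240.00 = 415.87
Total withheld: 3,985.16 + 1,030.56 + 729.60 + 415.87 = 6,161.19
Net pay: 18,240.00 − 6,161.19 = 12,078.81

12,078.81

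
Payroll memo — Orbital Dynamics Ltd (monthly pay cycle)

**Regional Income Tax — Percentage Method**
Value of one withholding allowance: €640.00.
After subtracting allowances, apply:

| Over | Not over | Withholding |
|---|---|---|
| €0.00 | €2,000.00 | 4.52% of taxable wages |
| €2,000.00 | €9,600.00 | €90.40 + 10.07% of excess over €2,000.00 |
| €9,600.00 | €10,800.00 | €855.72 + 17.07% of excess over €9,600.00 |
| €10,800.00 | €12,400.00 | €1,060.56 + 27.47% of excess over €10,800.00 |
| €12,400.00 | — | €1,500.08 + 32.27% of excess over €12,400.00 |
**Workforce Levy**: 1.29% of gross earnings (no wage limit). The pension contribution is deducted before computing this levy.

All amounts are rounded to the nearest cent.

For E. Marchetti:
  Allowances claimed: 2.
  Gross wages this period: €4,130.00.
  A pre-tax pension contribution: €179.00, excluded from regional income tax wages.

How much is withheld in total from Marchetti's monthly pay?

€208.94

Regional Income Tax: taxable = €4,130.00 − €179.00 − 2×€640.00 = €2,671.00
  €90.40 + 10.07% × (€2,671.00 − €2,000.00) = €90.40 + 10.07% × €671.00 = €157.97
Workforce Levy: 1.29% × €3,951.00 = €50.97
Total: €157.97 + €50.97 = €208.94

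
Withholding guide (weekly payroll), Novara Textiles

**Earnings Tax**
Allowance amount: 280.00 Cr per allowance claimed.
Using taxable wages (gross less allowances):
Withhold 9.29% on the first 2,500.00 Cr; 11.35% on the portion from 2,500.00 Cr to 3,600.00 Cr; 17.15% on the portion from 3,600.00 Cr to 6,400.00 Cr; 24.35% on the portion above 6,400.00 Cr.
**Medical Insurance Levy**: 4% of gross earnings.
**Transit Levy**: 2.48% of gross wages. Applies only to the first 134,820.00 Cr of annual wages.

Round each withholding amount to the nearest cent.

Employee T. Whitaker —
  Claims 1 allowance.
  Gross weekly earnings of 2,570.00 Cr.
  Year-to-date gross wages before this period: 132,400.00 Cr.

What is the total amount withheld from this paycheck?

Earnings Tax: taxable = 2,570.00 Cr − 1×280.00 Cr = 2,290.00 Cr
  9.29% × 2,290.00 Cr = 212.74 Cr
Medical Insurance Levy: 4% × 2,570.00 Cr = 102.80 Cr
Transit Levy: cap 134,820.00 Cr − YTD 132,400.00 Cr = 2,420.00 Cr subject; 2.48% × 2,420.00 Cr = 60.02 Cr
Total: 212.74 Cr + 102.80 Cr + 60.02 Cr = 375.56 Cr

375.56 Cr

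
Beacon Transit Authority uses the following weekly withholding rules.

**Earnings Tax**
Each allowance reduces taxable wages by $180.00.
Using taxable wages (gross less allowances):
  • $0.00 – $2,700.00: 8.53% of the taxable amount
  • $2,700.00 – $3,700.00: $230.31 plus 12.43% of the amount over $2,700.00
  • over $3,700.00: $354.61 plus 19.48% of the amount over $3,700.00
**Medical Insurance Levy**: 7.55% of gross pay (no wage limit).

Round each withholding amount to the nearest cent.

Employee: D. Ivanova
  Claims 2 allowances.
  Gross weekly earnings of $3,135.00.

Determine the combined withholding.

$476.32

Earnings Tax: taxable = $3,135.00 − 2×$180.00 = $2,775.00
  $230.31 + 12.43% × ($2,775.00 − $2,700.00) = $230.31 + 12.43% × $75.00 = $239.63
Medical Insurance Levy: 7.55% × $3,135.00 = $236.69
Total: $239.63 + $236.69 = $476.32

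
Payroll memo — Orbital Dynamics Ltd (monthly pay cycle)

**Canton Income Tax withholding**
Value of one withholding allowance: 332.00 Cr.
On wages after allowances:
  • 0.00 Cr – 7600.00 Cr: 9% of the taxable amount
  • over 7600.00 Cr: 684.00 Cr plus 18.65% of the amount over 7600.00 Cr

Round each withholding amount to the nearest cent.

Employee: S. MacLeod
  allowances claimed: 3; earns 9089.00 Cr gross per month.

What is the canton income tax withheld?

Canton Income Tax: taxable = 9089.00 Cr − 3×332.00 Cr = 8093.00 Cr
  684.00 Cr + 18.65% × (8093.00 Cr − 7600.00 Cr) = 684.00 Cr + 18.65% × 493.00 Cr = 775.94 Cr

775.94 Cr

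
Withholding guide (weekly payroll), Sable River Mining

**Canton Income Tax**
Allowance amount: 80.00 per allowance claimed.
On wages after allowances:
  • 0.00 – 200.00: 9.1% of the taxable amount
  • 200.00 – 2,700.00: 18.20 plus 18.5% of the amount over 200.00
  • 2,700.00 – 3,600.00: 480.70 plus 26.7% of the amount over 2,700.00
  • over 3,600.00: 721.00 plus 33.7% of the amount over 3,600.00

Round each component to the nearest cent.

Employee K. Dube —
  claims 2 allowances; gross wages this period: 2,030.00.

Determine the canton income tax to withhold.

327.15

Canton Income Tax: taxable = 2,030.00 − 2×80.00 = 1,870.00
  18.20 + 18.5% × (1,870.00 − 200.00) = 18.20 + 18.5% × 1,670.00 = 327.15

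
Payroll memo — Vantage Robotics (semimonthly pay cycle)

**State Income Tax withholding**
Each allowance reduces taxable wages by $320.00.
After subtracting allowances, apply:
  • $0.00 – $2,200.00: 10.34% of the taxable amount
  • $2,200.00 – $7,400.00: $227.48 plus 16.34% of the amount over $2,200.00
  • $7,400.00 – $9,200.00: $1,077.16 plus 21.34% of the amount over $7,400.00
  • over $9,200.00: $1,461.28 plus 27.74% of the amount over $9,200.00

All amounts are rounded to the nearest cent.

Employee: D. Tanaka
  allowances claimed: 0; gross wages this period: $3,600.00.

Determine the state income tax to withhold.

$456.24

State Income Tax: taxable = $3,600.00
  $227.48 + 16.34% × ($3,600.00 − $2,200.00) = $227.48 + 16.34% × $1,400.00 = $456.24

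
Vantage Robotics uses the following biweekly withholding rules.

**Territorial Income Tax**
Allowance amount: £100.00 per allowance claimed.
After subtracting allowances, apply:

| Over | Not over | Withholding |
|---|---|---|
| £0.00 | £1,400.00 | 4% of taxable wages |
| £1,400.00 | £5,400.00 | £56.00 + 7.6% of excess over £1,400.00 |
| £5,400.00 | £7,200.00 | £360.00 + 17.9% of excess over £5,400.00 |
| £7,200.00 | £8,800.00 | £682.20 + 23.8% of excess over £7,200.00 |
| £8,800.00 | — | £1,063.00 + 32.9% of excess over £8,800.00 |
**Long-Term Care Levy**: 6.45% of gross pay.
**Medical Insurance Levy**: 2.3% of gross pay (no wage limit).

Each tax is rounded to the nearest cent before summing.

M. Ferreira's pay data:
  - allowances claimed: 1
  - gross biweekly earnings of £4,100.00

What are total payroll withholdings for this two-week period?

Territorial Income Tax: taxable = £4,100.00 − 1×£100.00 = £4,000.00
  £56.00 + 7.6% × (£4,000.00 − £1,400.00) = £56.00 + 7.6% × £2,600.00 = £253.60
Long-Term Care Levy: 6.45% × £4,100.00 = £264.45
Medical Insurance Levy: 2.3% × £4,100.00 = £94.30
Total: £253.60 + £264.45 + £94.30 = £612.35

£612.35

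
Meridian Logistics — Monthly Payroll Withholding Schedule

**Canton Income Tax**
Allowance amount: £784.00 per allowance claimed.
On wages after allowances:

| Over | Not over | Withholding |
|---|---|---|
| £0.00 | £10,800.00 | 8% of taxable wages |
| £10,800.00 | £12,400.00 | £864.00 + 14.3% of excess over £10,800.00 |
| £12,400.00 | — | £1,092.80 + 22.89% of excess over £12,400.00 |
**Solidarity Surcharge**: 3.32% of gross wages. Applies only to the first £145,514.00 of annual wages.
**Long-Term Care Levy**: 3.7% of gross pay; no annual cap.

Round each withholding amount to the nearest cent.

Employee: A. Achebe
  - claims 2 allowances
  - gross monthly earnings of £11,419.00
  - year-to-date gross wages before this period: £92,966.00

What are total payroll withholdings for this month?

Canton Income Tax: taxable = £11,419.00 − 2×£784.00 = £9,851.00
  8% × £9,851.00 = £788.08
Solidarity Surcharge: 3.32% × £11,419.00 = £379.11
Long-Term Care Levy: 3.7% × £11,419.00 = £422.50
Total: £788.08 + £379.11 + £422.50 = £1,589.69

£1,589.69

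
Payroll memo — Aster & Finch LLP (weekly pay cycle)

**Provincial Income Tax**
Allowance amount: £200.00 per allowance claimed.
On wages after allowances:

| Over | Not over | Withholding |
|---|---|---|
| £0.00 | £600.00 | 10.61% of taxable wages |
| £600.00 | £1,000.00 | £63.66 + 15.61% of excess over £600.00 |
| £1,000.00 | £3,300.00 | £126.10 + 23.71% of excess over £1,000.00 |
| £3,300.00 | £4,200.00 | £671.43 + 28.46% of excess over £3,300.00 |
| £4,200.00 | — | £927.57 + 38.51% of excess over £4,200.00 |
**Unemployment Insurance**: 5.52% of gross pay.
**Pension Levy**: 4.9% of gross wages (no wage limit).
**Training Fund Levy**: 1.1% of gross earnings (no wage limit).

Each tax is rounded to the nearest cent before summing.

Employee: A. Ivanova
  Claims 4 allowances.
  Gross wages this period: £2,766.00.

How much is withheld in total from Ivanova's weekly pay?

Provincial Income Tax: taxable = £2,766.00 − 4×£200.00 = £1,966.00
  £126.10 + 23.71% × (£1,966.00 − £1,000.00) = £126.10 + 23.71% × £966.00 = £355.14
Unemployment Insurance: 5.52% × £2,766.00 = £152.68
Pension Levy: 4.9% × £2,766.00 = £135.53
Training Fund Levy: 1.1% × £2,766.00 = £30.43
Total: £355.14 + £152.68 + £135.53 + £30.43 = £673.78

£673.78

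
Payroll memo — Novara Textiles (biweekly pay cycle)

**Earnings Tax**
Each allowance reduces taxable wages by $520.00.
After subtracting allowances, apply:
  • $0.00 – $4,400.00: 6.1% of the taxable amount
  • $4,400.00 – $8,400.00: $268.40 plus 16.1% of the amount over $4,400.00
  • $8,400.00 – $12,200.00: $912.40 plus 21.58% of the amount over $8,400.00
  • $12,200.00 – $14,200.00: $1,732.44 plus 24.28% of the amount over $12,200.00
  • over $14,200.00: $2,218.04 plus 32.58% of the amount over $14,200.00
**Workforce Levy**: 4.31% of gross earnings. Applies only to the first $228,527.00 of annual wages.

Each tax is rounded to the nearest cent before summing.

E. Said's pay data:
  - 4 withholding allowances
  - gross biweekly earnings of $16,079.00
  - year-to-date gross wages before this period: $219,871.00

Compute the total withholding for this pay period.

$2,542.31

Earnings Tax: taxable = $16,079.00 − 4×$520.00 = $13,999.00
  $1,732.44 + 24.28% × ($13,999.00 − $12,200.00) = $1,732.44 + 24.28% × $1,799.00 = $2,169.24
Workforce Levy: cap $228,527.00 − YTD $219,871.00 = $8,656.00 subject; 4.31% × $8,656.00 = $373.07
Total: $2,169.24 + $373.07 = $2,542.31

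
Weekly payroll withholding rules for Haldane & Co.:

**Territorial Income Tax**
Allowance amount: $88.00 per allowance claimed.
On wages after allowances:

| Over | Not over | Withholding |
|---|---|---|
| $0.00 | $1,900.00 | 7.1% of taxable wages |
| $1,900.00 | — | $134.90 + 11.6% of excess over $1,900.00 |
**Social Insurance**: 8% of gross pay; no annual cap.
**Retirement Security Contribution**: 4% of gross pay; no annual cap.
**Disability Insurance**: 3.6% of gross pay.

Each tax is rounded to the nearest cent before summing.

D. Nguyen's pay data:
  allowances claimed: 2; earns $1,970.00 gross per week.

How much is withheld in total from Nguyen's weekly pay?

Territorial Income Tax: taxable = $1,970.00 − 2×$88.00 = $1,794.00
  7.1% × $1,794.00 = $127.37
Social Insurance: 8% × $1,970.00 = $157.60
Retirement Security Contribution: 4% × $1,970.00 = $78.80
Disability Insurance: 3.6% × $1,970.00 = $70.92
Total: $127.37 + $157.60 + $78.80 + $70.92 = $434.69

$434.69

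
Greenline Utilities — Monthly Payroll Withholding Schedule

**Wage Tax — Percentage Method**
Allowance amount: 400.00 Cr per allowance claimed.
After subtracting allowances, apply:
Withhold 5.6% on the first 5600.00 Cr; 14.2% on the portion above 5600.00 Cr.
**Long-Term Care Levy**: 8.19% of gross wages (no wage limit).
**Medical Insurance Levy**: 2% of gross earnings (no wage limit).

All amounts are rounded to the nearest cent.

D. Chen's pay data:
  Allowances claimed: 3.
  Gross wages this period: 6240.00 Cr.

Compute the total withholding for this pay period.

Wage Tax: taxable = 6240.00 Cr − 3×400.00 Cr = 5040.00 Cr
  5.6% × 5040.00 Cr = 282.24 Cr
Long-Term Care Levy: 8.19% × 6240.00 Cr = 511.06 Cr
Medical Insurance Levy: 2% × 6240.00 Cr = 124.80 Cr
Total: 282.24 Cr + 511.06 Cr + 124.80 Cr = 918.10 Cr

918.10 Cr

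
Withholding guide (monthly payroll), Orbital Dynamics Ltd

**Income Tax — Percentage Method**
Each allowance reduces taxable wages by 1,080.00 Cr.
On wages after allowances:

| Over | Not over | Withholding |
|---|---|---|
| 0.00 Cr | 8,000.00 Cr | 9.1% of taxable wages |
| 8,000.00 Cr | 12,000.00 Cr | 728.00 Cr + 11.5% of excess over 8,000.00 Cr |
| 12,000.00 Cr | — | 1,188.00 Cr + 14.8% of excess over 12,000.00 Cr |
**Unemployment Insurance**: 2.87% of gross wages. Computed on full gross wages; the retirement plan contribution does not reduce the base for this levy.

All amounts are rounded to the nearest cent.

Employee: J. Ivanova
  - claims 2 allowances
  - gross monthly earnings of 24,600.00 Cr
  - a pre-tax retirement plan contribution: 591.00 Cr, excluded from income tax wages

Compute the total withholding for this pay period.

Income Tax: taxable = 24,600.00 Cr − 591.00 Cr − 2×1,080.00 Cr = 21,849.00 Cr
  1,188.00 Cr + 14.8% × (21,849.00 Cr − 12,000.00 Cr) = 1,188.00 Cr + 14.8% × 9,849.00 Cr = 2,645.65 Cr
Unemployment Insurance: 2.87% × 24,600.00 Cr = 706.02 Cr
Total: 2,645.65 Cr + 706.02 Cr = 3,351.67 Cr

3,351.67 Cr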